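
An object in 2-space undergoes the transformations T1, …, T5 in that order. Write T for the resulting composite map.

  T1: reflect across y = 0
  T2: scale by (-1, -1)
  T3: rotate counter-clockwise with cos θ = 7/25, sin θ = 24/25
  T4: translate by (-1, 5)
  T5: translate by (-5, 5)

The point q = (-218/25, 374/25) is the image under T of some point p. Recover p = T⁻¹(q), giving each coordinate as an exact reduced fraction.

p = (-4, 4)

T1 = [1 0 0; 0 -1 0; 0 0 1]
T2·T1 = [-1 0 0; 0 1 0; 0 0 1]
T3·…·T1 = [-7/25 -24/25 0; -24/25 7/25 0; 0 0 1]
T4·…·T1 = [-7/25 -24/25 -1; -24/25 7/25 5; 0 0 1]
T5·…·T1 = [-7/25 -24/25 -6; -24/25 7/25 10; 0 0 1]
det M = -1; M⁻¹ = [-7/25 -24/25 198/25; -24/25 7/25 -214/25; 0 0 1]
M⁻¹ · (-218/25, 374/25)ᵀ = (-4, 4)ᵀ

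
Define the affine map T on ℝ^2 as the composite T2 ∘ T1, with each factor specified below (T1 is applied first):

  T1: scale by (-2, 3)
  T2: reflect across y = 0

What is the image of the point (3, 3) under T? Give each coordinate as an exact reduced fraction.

T(p) = (-6, -9)

T1 scale by (-2, 3): (3, 3) → (-6, 9)
T2 reflect across y = 0: (-6, 9) → (-6, -9)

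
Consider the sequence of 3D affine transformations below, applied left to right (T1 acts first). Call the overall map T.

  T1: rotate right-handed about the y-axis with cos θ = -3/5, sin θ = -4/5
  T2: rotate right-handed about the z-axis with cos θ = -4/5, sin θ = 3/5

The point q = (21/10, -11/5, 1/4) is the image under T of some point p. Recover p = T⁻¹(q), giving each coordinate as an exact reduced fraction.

T1 = [-3/5 0 -4/5 0; 0 1 0 0; 4/5 0 -3/5 0; 0 0 0 1]
T2·T1 = [12/25 -3/5 16/25 0; -9/25 -4/5 -12/25 0; 4/5 0 -3/5 0; 0 0 0 1]
det M = 1; M⁻¹ = [12/25 -9/25 4/5 0; -3/5 -4/5 0 0; 16/25 -12/25 -3/5 0; 0 0 0 1]
M⁻¹ · (21/10, -11/5, 1/4)ᵀ = (2, 1/2, 9/4)ᵀ

p = (2, 1/2, 9/4)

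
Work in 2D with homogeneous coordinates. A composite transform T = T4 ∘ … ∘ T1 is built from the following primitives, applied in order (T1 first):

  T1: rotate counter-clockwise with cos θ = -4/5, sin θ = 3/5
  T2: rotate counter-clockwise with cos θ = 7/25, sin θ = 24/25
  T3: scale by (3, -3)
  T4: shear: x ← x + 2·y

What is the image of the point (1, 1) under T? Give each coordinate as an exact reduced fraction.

T(p) = (39/5, 21/5)

T1 rotate counter-clockwise with cos θ = -4/5, sin θ = 3/5: (1, 1) → (-7/5, -1/5)
T2 rotate counter-clockwise with cos θ = 7/25, sin θ = 24/25: (-7/5, -1/5) → (-1/5, -7/5)
T3 scale by (3, -3): (-1/5, -7/5) → (-3/5, 21/5)
T4 shear: x ← x + 2·y: (-3/5, 21/5) → (39/5, 21/5)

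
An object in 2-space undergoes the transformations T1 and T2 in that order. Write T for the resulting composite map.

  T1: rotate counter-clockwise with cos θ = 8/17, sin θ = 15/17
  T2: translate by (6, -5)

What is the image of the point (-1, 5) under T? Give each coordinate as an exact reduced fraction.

T1 rotate counter-clockwise with cos θ = 8/17, sin θ = 15/17: (-1, 5) → (-83/17, 25/17)
T2 translate by (6, -5): (-83/17, 25/17) → (19/17, -60/17)

T(p) = (19/17, -60/17)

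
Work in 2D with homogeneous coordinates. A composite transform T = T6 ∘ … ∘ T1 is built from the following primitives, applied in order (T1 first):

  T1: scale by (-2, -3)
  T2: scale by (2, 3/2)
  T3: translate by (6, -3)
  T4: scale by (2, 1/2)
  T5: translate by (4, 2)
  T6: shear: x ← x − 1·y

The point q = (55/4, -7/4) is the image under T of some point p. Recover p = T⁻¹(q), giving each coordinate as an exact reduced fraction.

T1 = [-2 0 0; 0 -3 0; 0 0 1]
T2·T1 = [-4 0 0; 0 -9/2 0; 0 0 1]
T3·…·T1 = [-4 0 6; 0 -9/2 -3; 0 0 1]
T4·…·T1 = [-8 0 12; 0 -9/4 -3/2; 0 0 1]
T5·…·T1 = [-8 0 16; 0 -9/4 1/2; 0 0 1]
T6·…·T1 = [-8 9/4 31/2; 0 -9/4 1/2; 0 0 1]
det M = 18; M⁻¹ = [-1/8 -1/8 2; 0 -4/9 2/9; 0 0 1]
M⁻¹ · (55/4, -7/4)ᵀ = (1/2, 1)ᵀ

p = (1/2, 1)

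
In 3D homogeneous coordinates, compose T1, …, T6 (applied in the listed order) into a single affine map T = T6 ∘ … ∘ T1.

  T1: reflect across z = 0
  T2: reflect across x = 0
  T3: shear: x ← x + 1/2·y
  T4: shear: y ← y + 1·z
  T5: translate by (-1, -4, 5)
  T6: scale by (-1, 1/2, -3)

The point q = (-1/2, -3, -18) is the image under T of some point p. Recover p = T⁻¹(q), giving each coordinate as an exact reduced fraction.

p = (-3, -3, -1)

T1 = [1 0 0 0; 0 1 0 0; 0 0 -1 0; 0 0 0 1]
T2·T1 = [-1 0 0 0; 0 1 0 0; 0 0 -1 0; 0 0 0 1]
T3·…·T1 = [-1 1/2 0 0; 0 1 0 0; 0 0 -1 0; 0 0 0 1]
T4·…·T1 = [-1 1/2 0 0; 0 1 -1 0; 0 0 -1 0; 0 0 0 1]
T5·…·T1 = [-1 1/2 0 -1; 0 1 -1 -4; 0 0 -1 5; 0 0 0 1]
T6·…·T1 = [1 -1/2 0 1; 0 1/2 -1/2 -2; 0 0 3 -15; 0 0 0 1]
det M = 3/2; M⁻¹ = [1 1 1/6 7/2; 0 2 1/3 9; 0 0 1/3 5; 0 0 0 1]
M⁻¹ · (-1/2, -3, -18)ᵀ = (-3, -3, -1)ᵀ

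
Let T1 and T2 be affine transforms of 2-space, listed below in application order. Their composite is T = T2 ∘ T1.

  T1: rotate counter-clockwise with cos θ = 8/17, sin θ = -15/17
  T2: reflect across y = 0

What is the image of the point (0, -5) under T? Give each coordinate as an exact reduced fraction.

T(p) = (-75/17, 40/17)

T1 rotate counter-clockwise with cos θ = 8/17, sin θ = -15/17: (0, -5) → (-75/17, -40/17)
T2 reflect across y = 0: (-75/17, -40/17) → (-75/17, 40/17)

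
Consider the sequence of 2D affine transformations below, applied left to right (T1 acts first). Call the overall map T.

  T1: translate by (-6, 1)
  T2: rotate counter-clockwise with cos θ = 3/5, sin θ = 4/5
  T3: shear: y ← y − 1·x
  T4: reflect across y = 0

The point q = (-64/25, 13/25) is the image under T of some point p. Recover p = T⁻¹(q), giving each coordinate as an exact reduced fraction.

T1 = [1 0 -6; 0 1 1; 0 0 1]
T2·T1 = [3/5 -4/5 -22/5; 4/5 3/5 -21/5; 0 0 1]
T3·…·T1 = [3/5 -4/5 -22/5; 1/5 7/5 1/5; 0 0 1]
T4·…·T1 = [3/5 -4/5 -22/5; -1/5 -7/5 -1/5; 0 0 1]
det M = -1; M⁻¹ = [7/5 -4/5 6; -1/5 -3/5 -1; 0 0 1]
M⁻¹ · (-64/25, 13/25)ᵀ = (2, -4/5)ᵀ

p = (2, -4/5)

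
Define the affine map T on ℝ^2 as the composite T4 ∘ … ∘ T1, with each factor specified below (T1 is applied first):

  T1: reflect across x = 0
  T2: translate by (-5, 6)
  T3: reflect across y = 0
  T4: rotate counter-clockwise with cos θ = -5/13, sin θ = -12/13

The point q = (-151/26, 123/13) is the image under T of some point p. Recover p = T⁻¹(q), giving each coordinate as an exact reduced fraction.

p = (3/2, 3)

T1 = [-1 0 0; 0 1 0; 0 0 1]
T2·T1 = [-1 0 -5; 0 1 6; 0 0 1]
T3·…·T1 = [-1 0 -5; 0 -1 -6; 0 0 1]
T4·…·T1 = [5/13 -12/13 -47/13; 12/13 5/13 90/13; 0 0 1]
det M = 1; M⁻¹ = [5/13 12/13 -5; -12/13 5/13 -6; 0 0 1]
M⁻¹ · (-151/26, 123/13)ᵀ = (3/2, 3)ᵀ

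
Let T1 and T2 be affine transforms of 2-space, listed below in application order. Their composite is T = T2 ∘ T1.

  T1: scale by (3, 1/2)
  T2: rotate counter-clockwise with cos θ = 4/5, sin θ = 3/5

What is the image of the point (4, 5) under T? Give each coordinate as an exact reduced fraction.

T(p) = (81/10, 46/5)

T1 scale by (3, 1/2): (4, 5) → (12, 5/2)
T2 rotate counter-clockwise with cos θ = 4/5, sin θ = 3/5: (12, 5/2) → (81/10, 46/5)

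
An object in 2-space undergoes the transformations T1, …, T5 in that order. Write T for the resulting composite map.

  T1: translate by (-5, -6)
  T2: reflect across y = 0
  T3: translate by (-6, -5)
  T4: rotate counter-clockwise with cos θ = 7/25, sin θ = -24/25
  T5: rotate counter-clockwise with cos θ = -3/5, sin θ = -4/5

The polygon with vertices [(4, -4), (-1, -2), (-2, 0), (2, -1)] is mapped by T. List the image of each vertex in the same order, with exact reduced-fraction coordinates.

T1 translate by (-5, -6): (4, -4) → (-1, -10); (-1, -2) → (-6, -8); (-2, 0) → (-7, -6); (2, -1) → (-3, -7)
T2 reflect across y = 0: (-1, -10) → (-1, 10); (-6, -8) → (-6, 8); (-7, -6) → (-7, 6); (-3, -7) → (-3, 7)
T3 translate by (-6, -5): (-1, 10) → (-7, 5); (-6, 8) → (-12, 3); (-7, 6) → (-13, 1); (-3, 7) → (-9, 2)
T4 rotate counter-clockwise with cos θ = 7/25, sin θ = -24/25: (-7, 5) → (71/25, 203/25); (-12, 3) → (-12/25, 309/25); (-13, 1) → (-67/25, 319/25); (-9, 2) → (-3/5, 46/5)
T5 rotate counter-clockwise with cos θ = -3/5, sin θ = -4/5: (71/25, 203/25) → (599/125, -893/125); (-12/25, 309/25) → (1272/125, -879/125); (-67/25, 319/25) → (1477/125, -689/125); (-3/5, 46/5) → (193/25, -126/25)

image vertices: (599/125, -893/125), (1272/125, -879/125), (1477/125, -689/125), (193/25, -126/25)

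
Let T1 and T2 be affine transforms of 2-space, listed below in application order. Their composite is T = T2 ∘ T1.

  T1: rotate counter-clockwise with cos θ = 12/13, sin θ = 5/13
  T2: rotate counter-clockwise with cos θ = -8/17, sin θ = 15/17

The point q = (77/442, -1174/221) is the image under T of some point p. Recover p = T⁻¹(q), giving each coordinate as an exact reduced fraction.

p = (-7/2, 4)

T1 = [12/13 -5/13 0; 5/13 12/13 0; 0 0 1]
T2·T1 = [-171/221 -140/221 0; 140/221 -171/221 0; 0 0 1]
det M = 1; M⁻¹ = [-171/221 140/221 0; -140/221 -171/221 0; 0 0 1]
M⁻¹ · (77/442, -1174/221)ᵀ = (-7/2, 4)ᵀ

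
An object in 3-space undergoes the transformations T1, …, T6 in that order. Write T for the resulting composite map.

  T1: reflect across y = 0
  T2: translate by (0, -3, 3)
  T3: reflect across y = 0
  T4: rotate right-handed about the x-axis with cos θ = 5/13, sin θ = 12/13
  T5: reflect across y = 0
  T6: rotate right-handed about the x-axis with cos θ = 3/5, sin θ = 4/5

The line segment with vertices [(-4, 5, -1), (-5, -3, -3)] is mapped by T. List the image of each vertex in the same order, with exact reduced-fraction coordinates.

T1 reflect across y = 0: (-4, 5, -1) → (-4, -5, -1); (-5, -3, -3) → (-5, 3, -3)
T2 translate by (0, -3, 3): (-4, -5, -1) → (-4, -8, 2); (-5, 3, -3) → (-5, 0, 0)
T3 reflect across y = 0: (-4, -8, 2) → (-4, 8, 2); (-5, 0, 0) → (-5, 0, 0)
T4 rotate right-handed about the x-axis with cos θ = 5/13, sin θ = 12/13: (-4, 8, 2) → (-4, 16/13, 106/13); (-5, 0, 0) → (-5, 0, 0)
T5 reflect across y = 0: (-4, 16/13, 106/13) → (-4, -16/13, 106/13); (-5, 0, 0) → (-5, 0, 0)
T6 rotate right-handed about the x-axis with cos θ = 3/5, sin θ = 4/5: (-4, -16/13, 106/13) → (-4, -472/65, 254/65); (-5, 0, 0) → (-5, 0, 0)

image vertices: (-4, -472/65, 254/65), (-5, 0, 0)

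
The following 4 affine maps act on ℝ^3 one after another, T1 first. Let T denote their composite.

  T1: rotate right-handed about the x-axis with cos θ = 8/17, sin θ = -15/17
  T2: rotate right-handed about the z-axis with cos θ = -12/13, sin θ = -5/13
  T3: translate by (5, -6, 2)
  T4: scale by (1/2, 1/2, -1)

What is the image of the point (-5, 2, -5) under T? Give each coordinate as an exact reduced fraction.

T(p) = (915/221, -193/442, 36/17)

T1 rotate right-handed about the x-axis with cos θ = 8/17, sin θ = -15/17: (-5, 2, -5) → (-5, -59/17, -70/17)
T2 rotate right-handed about the z-axis with cos θ = -12/13, sin θ = -5/13: (-5, -59/17, -70/17) → (725/221, 1133/221, -70/17)
T3 translate by (5, -6, 2): (725/221, 1133/221, -70/17) → (1830/221, -193/221, -36/17)
T4 scale by (1/2, 1/2, -1): (1830/221, -193/221, -36/17) → (915/221, -193/442, 36/17)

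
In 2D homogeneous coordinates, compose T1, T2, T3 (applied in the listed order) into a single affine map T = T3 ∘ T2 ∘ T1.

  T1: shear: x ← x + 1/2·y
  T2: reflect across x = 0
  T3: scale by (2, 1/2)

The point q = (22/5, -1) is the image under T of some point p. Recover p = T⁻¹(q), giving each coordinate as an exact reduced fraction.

T1 = [1 1/2 0; 0 1 0; 0 0 1]
T2·T1 = [-1 -1/2 0; 0 1 0; 0 0 1]
T3·…·T1 = [-2 -1 0; 0 1/2 0; 0 0 1]
det M = -1; M⁻¹ = [-1/2 -1 0; 0 2 0; 0 0 1]
M⁻¹ · (22/5, -1)ᵀ = (-6/5, -2)ᵀ

p = (-6/5, -2)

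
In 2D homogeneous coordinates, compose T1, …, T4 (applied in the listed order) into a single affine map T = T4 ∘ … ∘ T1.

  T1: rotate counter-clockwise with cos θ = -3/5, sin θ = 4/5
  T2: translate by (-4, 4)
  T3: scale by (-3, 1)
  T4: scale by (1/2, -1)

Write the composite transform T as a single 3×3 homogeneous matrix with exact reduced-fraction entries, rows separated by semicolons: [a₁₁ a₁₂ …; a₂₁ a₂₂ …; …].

T1 = [-3/5 -4/5 0; 4/5 -3/5 0; 0 0 1]
T2·T1 = [-3/5 -4/5 -4; 4/5 -3/5 4; 0 0 1]
T3·…·T1 = [9/5 12/5 12; 4/5 -3/5 4; 0 0 1]
T4·…·T1 = [9/10 6/5 6; -4/5 3/5 -4; 0 0 1]

T = [9/10 6/5 6; -4/5 3/5 -4; 0 0 1]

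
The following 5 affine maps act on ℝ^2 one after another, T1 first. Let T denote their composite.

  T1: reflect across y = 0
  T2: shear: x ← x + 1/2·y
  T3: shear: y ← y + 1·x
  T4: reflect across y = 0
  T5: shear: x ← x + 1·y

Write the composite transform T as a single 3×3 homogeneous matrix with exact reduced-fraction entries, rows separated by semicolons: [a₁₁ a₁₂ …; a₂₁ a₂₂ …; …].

T1 = [1 0 0; 0 -1 0; 0 0 1]
T2·T1 = [1 -1/2 0; 0 -1 0; 0 0 1]
T3·…·T1 = [1 -1/2 0; 1 -3/2 0; 0 0 1]
T4·…·T1 = [1 -1/2 0; -1 3/2 0; 0 0 1]
T5·…·T1 = [0 1 0; -1 3/2 0; 0 0 1]

T = [0 1 0; -1 3/2 0; 0 0 1]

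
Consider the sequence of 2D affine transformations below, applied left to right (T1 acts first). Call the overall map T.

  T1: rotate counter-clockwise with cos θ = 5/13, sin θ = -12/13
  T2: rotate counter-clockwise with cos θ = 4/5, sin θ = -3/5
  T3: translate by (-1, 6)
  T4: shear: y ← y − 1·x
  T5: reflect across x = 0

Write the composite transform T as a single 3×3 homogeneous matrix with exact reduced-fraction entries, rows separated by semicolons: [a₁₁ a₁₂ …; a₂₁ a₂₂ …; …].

T = [16/65 -63/65 1; -47/65 -79/65 7; 0 0 1]

T1 = [5/13 12/13 0; -12/13 5/13 0; 0 0 1]
T2·T1 = [-16/65 63/65 0; -63/65 -16/65 0; 0 0 1]
T3·…·T1 = [-16/65 63/65 -1; -63/65 -16/65 6; 0 0 1]
T4·…·T1 = [-16/65 63/65 -1; -47/65 -79/65 7; 0 0 1]
T5·…·T1 = [16/65 -63/65 1; -47/65 -79/65 7; 0 0 1]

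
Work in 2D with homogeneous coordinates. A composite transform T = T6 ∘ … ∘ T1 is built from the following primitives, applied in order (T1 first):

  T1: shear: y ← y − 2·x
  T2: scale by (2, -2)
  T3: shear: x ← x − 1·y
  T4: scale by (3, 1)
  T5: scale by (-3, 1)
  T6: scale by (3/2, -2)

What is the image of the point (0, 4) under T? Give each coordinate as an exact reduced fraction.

T(p) = (-108, 16)

T1 shear: y ← y − 2·x: (0, 4) → (0, 4)
T2 scale by (2, -2): (0, 4) → (0, -8)
T3 shear: x ← x − 1·y: (0, -8) → (8, -8)
T4 scale by (3, 1): (8, -8) → (24, -8)
T5 scale by (-3, 1): (24, -8) → (-72, -8)
T6 scale by (3/2, -2): (-72, -8) → (-108, 16)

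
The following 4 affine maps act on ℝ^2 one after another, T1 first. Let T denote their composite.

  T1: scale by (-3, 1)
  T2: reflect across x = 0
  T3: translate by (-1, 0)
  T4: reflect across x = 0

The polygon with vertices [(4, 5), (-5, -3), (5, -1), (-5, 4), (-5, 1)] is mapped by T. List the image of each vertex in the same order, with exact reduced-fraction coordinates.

T1 scale by (-3, 1): (4, 5) → (-12, 5); (-5, -3) → (15, -3); (5, -1) → (-15, -1); (-5, 4) → (15, 4); (-5, 1) → (15, 1)
T2 reflect across x = 0: (-12, 5) → (12, 5); (15, -3) → (-15, -3); (-15, -1) → (15, -1); (15, 4) → (-15, 4); (15, 1) → (-15, 1)
T3 translate by (-1, 0): (12, 5) → (11, 5); (-15, -3) → (-16, -3); (15, -1) → (14, -1); (-15, 4) → (-16, 4); (-15, 1) → (-16, 1)
T4 reflect across x = 0: (11, 5) → (-11, 5); (-16, -3) → (16, -3); (14, -1) → (-14, -1); (-16, 4) → (16, 4); (-16, 1) → (16, 1)

image vertices: (-11, 5), (16, -3), (-14, -1), (16, 4), (16, 1)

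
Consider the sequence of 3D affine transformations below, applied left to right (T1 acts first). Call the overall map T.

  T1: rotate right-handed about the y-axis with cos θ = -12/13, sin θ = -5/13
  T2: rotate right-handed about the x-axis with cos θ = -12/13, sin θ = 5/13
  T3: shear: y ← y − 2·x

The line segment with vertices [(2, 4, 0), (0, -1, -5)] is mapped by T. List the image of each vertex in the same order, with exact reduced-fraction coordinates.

T1 rotate right-handed about the y-axis with cos θ = -12/13, sin θ = -5/13: (2, 4, 0) → (-24/13, 4, 10/13); (0, -1, -5) → (25/13, -1, 60/13)
T2 rotate right-handed about the x-axis with cos θ = -12/13, sin θ = 5/13: (-24/13, 4, 10/13) → (-24/13, -674/169, 140/169); (25/13, -1, 60/13) → (25/13, -144/169, -785/169)
T3 shear: y ← y − 2·x: (-24/13, -674/169, 140/169) → (-24/13, -50/169, 140/169); (25/13, -144/169, -785/169) → (25/13, -794/169, -785/169)

image vertices: (-24/13, -50/169, 140/169), (25/13, -794/169, -785/169)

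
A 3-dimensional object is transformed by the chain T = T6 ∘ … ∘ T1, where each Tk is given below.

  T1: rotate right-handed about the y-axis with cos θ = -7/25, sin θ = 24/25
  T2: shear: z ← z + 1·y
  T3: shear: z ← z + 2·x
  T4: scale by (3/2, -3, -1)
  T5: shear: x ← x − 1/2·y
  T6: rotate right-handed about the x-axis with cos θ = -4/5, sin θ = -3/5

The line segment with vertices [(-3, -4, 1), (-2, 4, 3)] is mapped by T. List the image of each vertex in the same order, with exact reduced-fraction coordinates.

image vertices: (-33/10, -273/25, -136/25), (279/25, 303/125, 2096/125)

T1 rotate right-handed about the y-axis with cos θ = -7/25, sin θ = 24/25: (-3, -4, 1) → (9/5, -4, 13/5); (-2, 4, 3) → (86/25, 4, 27/25)
T2 shear: z ← z + 1·y: (9/5, -4, 13/5) → (9/5, -4, -7/5); (86/25, 4, 27/25) → (86/25, 4, 127/25)
T3 shear: z ← z + 2·x: (9/5, -4, -7/5) → (9/5, -4, 11/5); (86/25, 4, 127/25) → (86/25, 4, 299/25)
T4 scale by (3/2, -3, -1): (9/5, -4, 11/5) → (27/10, 12, -11/5); (86/25, 4, 299/25) → (129/25, -12, -299/25)
T5 shear: x ← x − 1/2·y: (27/10, 12, -11/5) → (-33/10, 12, -11/5); (129/25, -12, -299/25) → (279/25, -12, -299/25)
T6 rotate right-handed about the x-axis with cos θ = -4/5, sin θ = -3/5: (-33/10, 12, -11/5) → (-33/10, -273/25, -136/25); (279/25, -12, -299/25) → (279/25, 303/125, 2096/125)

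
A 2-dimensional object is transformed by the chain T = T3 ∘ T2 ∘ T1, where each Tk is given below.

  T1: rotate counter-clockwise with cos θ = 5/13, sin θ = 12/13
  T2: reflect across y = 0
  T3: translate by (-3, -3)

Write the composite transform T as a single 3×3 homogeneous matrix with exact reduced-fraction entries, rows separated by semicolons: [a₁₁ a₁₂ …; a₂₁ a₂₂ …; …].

T = [5/13 -12/13 -3; -12/13 -5/13 -3; 0 0 1]

T1 = [5/13 -12/13 0; 12/13 5/13 0; 0 0 1]
T2·T1 = [5/13 -12/13 0; -12/13 -5/13 0; 0 0 1]
T3·…·T1 = [5/13 -12/13 -3; -12/13 -5/13 -3; 0 0 1]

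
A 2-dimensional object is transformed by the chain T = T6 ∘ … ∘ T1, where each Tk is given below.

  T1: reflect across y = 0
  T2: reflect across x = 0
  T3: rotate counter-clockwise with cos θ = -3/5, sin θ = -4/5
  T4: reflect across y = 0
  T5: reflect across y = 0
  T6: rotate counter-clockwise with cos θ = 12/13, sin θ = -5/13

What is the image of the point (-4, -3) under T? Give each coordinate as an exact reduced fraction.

T1 reflect across y = 0: (-4, -3) → (-4, 3)
T2 reflect across x = 0: (-4, 3) → (4, 3)
T3 rotate counter-clockwise with cos θ = -3/5, sin θ = -4/5: (4, 3) → (0, -5)
T4 reflect across y = 0: (0, -5) → (0, 5)
T5 reflect across y = 0: (0, 5) → (0, -5)
T6 rotate counter-clockwise with cos θ = 12/13, sin θ = -5/13: (0, -5) → (-25/13, -60/13)

T(p) = (-25/13, -60/13)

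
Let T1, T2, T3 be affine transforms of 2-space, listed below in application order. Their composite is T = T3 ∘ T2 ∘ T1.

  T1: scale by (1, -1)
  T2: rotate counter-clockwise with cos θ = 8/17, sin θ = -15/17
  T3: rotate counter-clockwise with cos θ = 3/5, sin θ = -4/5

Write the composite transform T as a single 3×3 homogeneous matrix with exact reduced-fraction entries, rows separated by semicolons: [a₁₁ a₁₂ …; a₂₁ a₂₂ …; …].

T1 = [1 0 0; 0 -1 0; 0 0 1]
T2·T1 = [8/17 -15/17 0; -15/17 -8/17 0; 0 0 1]
T3·…·T1 = [-36/85 -77/85 0; -77/85 36/85 0; 0 0 1]

T = [-36/85 -77/85 0; -77/85 36/85 0; 0 0 1]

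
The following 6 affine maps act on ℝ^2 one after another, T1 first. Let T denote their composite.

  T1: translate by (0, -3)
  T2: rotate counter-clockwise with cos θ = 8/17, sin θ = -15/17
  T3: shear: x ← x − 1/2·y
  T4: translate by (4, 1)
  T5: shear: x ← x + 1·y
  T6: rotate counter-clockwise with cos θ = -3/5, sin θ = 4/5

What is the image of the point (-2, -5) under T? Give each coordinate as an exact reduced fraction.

T1 translate by (0, -3): (-2, -5) → (-2, -8)
T2 rotate counter-clockwise with cos θ = 8/17, sin θ = -15/17: (-2, -8) → (-8, -2)
T3 shear: x ← x − 1/2·y: (-8, -2) → (-7, -2)
T4 translate by (4, 1): (-7, -2) → (-3, -1)
T5 shear: x ← x + 1·y: (-3, -1) → (-4, -1)
T6 rotate counter-clockwise with cos θ = -3/5, sin θ = 4/5: (-4, -1) → (16/5, -13/5)

T(p) = (16/5, -13/5)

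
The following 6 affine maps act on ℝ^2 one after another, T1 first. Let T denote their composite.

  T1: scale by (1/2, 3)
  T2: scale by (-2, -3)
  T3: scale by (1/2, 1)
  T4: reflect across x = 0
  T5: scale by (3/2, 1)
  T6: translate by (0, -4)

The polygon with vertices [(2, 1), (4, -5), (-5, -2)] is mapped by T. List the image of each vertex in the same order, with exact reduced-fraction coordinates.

T1 scale by (1/2, 3): (2, 1) → (1, 3); (4, -5) → (2, -15); (-5, -2) → (-5/2, -6)
T2 scale by (-2, -3): (1, 3) → (-2, -9); (2, -15) → (-4, 45); (-5/2, -6) → (5, 18)
T3 scale by (1/2, 1): (-2, -9) → (-1, -9); (-4, 45) → (-2, 45); (5, 18) → (5/2, 18)
T4 reflect across x = 0: (-1, -9) → (1, -9); (-2, 45) → (2, 45); (5/2, 18) → (-5/2, 18)
T5 scale by (3/2, 1): (1, -9) → (3/2, -9); (2, 45) → (3, 45); (-5/2, 18) → (-15/4, 18)
T6 translate by (0, -4): (3/2, -9) → (3/2, -13); (3, 45) → (3, 41); (-15/4, 18) → (-15/4, 14)

image vertices: (3/2, -13), (3, 41), (-15/4, 14)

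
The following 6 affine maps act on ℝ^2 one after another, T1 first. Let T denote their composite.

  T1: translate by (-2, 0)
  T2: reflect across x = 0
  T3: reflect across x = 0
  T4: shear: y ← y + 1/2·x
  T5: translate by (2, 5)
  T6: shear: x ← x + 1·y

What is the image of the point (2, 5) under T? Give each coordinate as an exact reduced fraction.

T1 translate by (-2, 0): (2, 5) → (0, 5)
T2 reflect across x = 0: (0, 5) → (0, 5)
T3 reflect across x = 0: (0, 5) → (0, 5)
T4 shear: y ← y + 1/2·x: (0, 5) → (0, 5)
T5 translate by (2, 5): (0, 5) → (2, 10)
T6 shear: x ← x + 1·y: (2, 10) → (12, 10)

T(p) = (12, 10)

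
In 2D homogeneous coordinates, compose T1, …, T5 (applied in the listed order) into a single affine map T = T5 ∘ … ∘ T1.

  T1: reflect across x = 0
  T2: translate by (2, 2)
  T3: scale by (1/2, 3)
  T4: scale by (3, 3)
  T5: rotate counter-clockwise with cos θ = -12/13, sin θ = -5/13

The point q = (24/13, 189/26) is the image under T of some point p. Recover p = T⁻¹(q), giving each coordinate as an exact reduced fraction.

p = (5, -8/3)

T1 = [-1 0 0; 0 1 0; 0 0 1]
T2·T1 = [-1 0 2; 0 1 2; 0 0 1]
T3·…·T1 = [-1/2 0 1; 0 3 6; 0 0 1]
T4·…·T1 = [-3/2 0 3; 0 9 18; 0 0 1]
T5·…·T1 = [18/13 45/13 54/13; 15/26 -108/13 -231/13; 0 0 1]
det M = -27/2; M⁻¹ = [8/13 10/39 2; 5/117 -4/39 -2; 0 0 1]
M⁻¹ · (24/13, 189/26)ᵀ = (5, -8/3)ᵀ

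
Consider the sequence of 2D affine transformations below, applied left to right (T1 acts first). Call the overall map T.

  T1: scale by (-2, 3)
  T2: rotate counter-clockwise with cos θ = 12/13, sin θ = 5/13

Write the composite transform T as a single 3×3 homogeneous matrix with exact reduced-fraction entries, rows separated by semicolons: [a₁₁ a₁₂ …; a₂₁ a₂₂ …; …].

T = [-24/13 -15/13 0; -10/13 36/13 0; 0 0 1]

T1 = [-2 0 0; 0 3 0; 0 0 1]
T2·T1 = [-24/13 -15/13 0; -10/13 36/13 0; 0 0 1]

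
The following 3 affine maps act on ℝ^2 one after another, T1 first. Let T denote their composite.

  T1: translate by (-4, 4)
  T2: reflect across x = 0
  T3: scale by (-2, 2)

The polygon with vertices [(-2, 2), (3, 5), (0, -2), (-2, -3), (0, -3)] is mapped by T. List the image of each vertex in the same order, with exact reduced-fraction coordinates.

T1 translate by (-4, 4): (-2, 2) → (-6, 6); (3, 5) → (-1, 9); (0, -2) → (-4, 2); (-2, -3) → (-6, 1); (0, -3) → (-4, 1)
T2 reflect across x = 0: (-6, 6) → (6, 6); (-1, 9) → (1, 9); (-4, 2) → (4, 2); (-6, 1) → (6, 1); (-4, 1) → (4, 1)
T3 scale by (-2, 2): (6, 6) → (-12, 12); (1, 9) → (-2, 18); (4, 2) → (-8, 4); (6, 1) → (-12, 2); (4, 1) → (-8, 2)

image vertices: (-12, 12), (-2, 18), (-8, 4), (-12, 2), (-8, 2)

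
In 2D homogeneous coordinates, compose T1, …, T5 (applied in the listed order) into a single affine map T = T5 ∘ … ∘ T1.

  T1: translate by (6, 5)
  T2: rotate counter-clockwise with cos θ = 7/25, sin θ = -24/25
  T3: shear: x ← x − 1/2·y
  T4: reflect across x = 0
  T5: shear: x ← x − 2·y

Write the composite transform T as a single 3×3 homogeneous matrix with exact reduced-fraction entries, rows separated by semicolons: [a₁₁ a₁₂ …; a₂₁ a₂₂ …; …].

T1 = [1 0 6; 0 1 5; 0 0 1]
T2·T1 = [7/25 24/25 162/25; -24/25 7/25 -109/25; 0 0 1]
T3·…·T1 = [19/25 41/50 433/50; -24/25 7/25 -109/25; 0 0 1]
T4·…·T1 = [-19/25 -41/50 -433/50; -24/25 7/25 -109/25; 0 0 1]
T5·…·T1 = [29/25 -69/50 3/50; -24/25 7/25 -109/25; 0 0 1]

T = [29/25 -69/50 3/50; -24/25 7/25 -109/25; 0 0 1]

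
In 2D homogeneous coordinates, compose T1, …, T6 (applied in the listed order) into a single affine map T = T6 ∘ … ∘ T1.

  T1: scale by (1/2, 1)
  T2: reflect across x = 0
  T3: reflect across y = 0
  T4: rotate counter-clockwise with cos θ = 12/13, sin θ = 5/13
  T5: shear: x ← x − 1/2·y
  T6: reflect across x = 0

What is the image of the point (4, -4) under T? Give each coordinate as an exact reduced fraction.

T1 scale by (1/2, 1): (4, -4) → (2, -4)
T2 reflect across x = 0: (2, -4) → (-2, -4)
T3 reflect across y = 0: (-2, -4) → (-2, 4)
T4 rotate counter-clockwise with cos θ = 12/13, sin θ = 5/13: (-2, 4) → (-44/13, 38/13)
T5 shear: x ← x − 1/2·y: (-44/13, 38/13) → (-63/13, 38/13)
T6 reflect across x = 0: (-63/13, 38/13) → (63/13, 38/13)

T(p) = (63/13, 38/13)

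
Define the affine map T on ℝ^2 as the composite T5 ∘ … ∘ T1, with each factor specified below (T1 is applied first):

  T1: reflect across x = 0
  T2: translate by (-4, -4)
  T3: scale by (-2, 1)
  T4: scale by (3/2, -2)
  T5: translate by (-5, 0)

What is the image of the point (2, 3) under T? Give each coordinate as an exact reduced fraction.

T(p) = (13, 2)

T1 reflect across x = 0: (2, 3) → (-2, 3)
T2 translate by (-4, -4): (-2, 3) → (-6, -1)
T3 scale by (-2, 1): (-6, -1) → (12, -1)
T4 scale by (3/2, -2): (12, -1) → (18, 2)
T5 translate by (-5, 0): (18, 2) → (13, 2)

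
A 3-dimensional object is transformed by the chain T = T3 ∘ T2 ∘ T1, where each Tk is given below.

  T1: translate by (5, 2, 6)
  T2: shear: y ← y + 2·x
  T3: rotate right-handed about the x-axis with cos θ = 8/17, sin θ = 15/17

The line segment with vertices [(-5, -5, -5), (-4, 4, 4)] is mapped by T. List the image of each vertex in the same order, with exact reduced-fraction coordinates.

T1 translate by (5, 2, 6): (-5, -5, -5) → (0, -3, 1); (-4, 4, 4) → (1, 6, 10)
T2 shear: y ← y + 2·x: (0, -3, 1) → (0, -3, 1); (1, 6, 10) → (1, 8, 10)
T3 rotate right-handed about the x-axis with cos θ = 8/17, sin θ = 15/17: (0, -3, 1) → (0, -39/17, -37/17); (1, 8, 10) → (1, -86/17, 200/17)

image vertices: (0, -39/17, -37/17), (1, -86/17, 200/17)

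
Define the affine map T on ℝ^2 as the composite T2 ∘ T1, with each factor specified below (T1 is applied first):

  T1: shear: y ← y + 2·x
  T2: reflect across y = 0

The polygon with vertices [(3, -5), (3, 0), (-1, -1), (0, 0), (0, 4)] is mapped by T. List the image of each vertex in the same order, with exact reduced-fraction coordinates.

T1 shear: y ← y + 2·x: (3, -5) → (3, 1); (3, 0) → (3, 6); (-1, -1) → (-1, -3); (0, 0) → (0, 0); (0, 4) → (0, 4)
T2 reflect across y = 0: (3, 1) → (3, -1); (3, 6) → (3, -6); (-1, -3) → (-1, 3); (0, 0) → (0, 0); (0, 4) → (0, -4)

image vertices: (3, -1), (3, -6), (-1, 3), (0, 0), (0, -4)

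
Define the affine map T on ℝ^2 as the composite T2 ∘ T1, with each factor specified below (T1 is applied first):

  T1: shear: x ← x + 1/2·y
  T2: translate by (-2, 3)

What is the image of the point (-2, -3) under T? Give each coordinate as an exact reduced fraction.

T(p) = (-11/2, 0)

T1 shear: x ← x + 1/2·y: (-2, -3) → (-7/2, -3)
T2 translate by (-2, 3): (-7/2, -3) → (-11/2, 0)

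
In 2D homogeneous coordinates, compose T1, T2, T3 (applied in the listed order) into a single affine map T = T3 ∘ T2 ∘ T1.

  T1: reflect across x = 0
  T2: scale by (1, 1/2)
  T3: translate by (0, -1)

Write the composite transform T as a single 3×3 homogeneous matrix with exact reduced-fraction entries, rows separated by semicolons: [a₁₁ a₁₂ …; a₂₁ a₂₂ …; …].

T = [-1 0 0; 0 1/2 -1; 0 0 1]

T1 = [-1 0 0; 0 1 0; 0 0 1]
T2·T1 = [-1 0 0; 0 1/2 0; 0 0 1]
T3·…·T1 = [-1 0 0; 0 1/2 -1; 0 0 1]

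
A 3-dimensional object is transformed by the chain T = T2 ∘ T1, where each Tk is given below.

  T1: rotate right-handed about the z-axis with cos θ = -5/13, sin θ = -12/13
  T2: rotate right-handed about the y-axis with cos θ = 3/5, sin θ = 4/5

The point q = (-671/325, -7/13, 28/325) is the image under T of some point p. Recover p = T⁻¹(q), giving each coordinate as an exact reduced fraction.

T1 = [-5/13 12/13 0 0; -12/13 -5/13 0 0; 0 0 1 0; 0 0 0 1]
T2·T1 = [-3/13 36/65 4/5 0; -12/13 -5/13 0 0; 4/13 -48/65 3/5 0; 0 0 0 1]
det M = 1; M⁻¹ = [-3/13 -12/13 4/13 0; 36/65 -5/13 -48/65 0; 4/5 0 3/5 0; 0 0 0 1]
M⁻¹ · (-671/325, -7/13, 28/325)ᵀ = (1, -1, -8/5)ᵀ

p = (1, -1, -8/5)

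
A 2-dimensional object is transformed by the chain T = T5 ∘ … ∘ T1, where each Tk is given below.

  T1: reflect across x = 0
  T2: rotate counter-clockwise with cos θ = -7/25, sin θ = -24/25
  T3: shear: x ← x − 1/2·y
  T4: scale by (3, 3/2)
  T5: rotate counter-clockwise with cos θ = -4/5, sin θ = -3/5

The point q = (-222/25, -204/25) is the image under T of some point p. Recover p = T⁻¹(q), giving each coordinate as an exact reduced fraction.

T1 = [-1 0 0; 0 1 0; 0 0 1]
T2·T1 = [7/25 24/25 0; 24/25 -7/25 0; 0 0 1]
T3·…·T1 = [-1/5 11/10 0; 24/25 -7/25 0; 0 0 1]
T4·…·T1 = [-3/5 33/10 0; 36/25 -21/50 0; 0 0 1]
T5·…·T1 = [168/125 -723/250 0; -99/125 -411/250 0; 0 0 1]
det M = -9/2; M⁻¹ = [137/375 -241/375 0; -22/125 -112/375 0; 0 0 1]
M⁻¹ · (-222/25, -204/25)ᵀ = (2, 4)ᵀ

p = (2, 4)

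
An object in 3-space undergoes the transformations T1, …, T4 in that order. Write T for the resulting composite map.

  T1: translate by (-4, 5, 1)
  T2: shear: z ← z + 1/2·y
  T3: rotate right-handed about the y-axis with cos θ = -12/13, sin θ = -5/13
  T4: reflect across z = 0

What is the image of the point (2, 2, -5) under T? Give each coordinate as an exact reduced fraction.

T1 translate by (-4, 5, 1): (2, 2, -5) → (-2, 7, -4)
T2 shear: z ← z + 1/2·y: (-2, 7, -4) → (-2, 7, -1/2)
T3 rotate right-handed about the y-axis with cos θ = -12/13, sin θ = -5/13: (-2, 7, -1/2) → (53/26, 7, -4/13)
T4 reflect across z = 0: (53/26, 7, -4/13) → (53/26, 7, 4/13)

T(p) = (53/26, 7, 4/13)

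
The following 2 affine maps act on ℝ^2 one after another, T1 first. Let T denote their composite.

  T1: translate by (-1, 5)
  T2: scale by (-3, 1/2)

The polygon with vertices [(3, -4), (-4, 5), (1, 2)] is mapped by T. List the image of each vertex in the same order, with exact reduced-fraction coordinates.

image vertices: (-6, 1/2), (15, 5), (0, 7/2)

T1 translate by (-1, 5): (3, -4) → (2, 1); (-4, 5) → (-5, 10); (1, 2) → (0, 7)
T2 scale by (-3, 1/2): (2, 1) → (-6, 1/2); (-5, 10) → (15, 5); (0, 7) → (0, 7/2)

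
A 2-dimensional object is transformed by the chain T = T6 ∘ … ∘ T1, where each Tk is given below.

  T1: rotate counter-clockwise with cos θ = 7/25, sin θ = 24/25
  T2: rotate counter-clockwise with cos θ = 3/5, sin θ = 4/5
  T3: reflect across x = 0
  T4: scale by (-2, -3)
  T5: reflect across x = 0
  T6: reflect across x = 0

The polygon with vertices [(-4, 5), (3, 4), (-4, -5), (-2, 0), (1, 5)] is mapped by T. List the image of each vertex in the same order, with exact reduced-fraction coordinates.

image vertices: (-16/5, 93/5), (-10, 0), (64/5, 3/5), (12/5, 24/5), (-46/5, 33/5)

T1 rotate counter-clockwise with cos θ = 7/25, sin θ = 24/25: (-4, 5) → (-148/25, -61/25); (3, 4) → (-3, 4); (-4, -5) → (92/25, -131/25); (-2, 0) → (-14/25, -48/25); (1, 5) → (-113/25, 59/25)
T2 rotate counter-clockwise with cos θ = 3/5, sin θ = 4/5: (-148/25, -61/25) → (-8/5, -31/5); (-3, 4) → (-5, 0); (92/25, -131/25) → (32/5, -1/5); (-14/25, -48/25) → (6/5, -8/5); (-113/25, 59/25) → (-23/5, -11/5)
T3 reflect across x = 0: (-8/5, -31/5) → (8/5, -31/5); (-5, 0) → (5, 0); (32/5, -1/5) → (-32/5, -1/5); (6/5, -8/5) → (-6/5, -8/5); (-23/5, -11/5) → (23/5, -11/5)
T4 scale by (-2, -3): (8/5, -31/5) → (-16/5, 93/5); (5, 0) → (-10, 0); (-32/5, -1/5) → (64/5, 3/5); (-6/5, -8/5) → (12/5, 24/5); (23/5, -11/5) → (-46/5, 33/5)
T5 reflect across x = 0: (-16/5, 93/5) → (16/5, 93/5); (-10, 0) → (10, 0); (64/5, 3/5) → (-64/5, 3/5); (12/5, 24/5) → (-12/5, 24/5); (-46/5, 33/5) → (46/5, 33/5)
T6 reflect across x = 0: (16/5, 93/5) → (-16/5, 93/5); (10, 0) → (-10, 0); (-64/5, 3/5) → (64/5, 3/5); (-12/5, 24/5) → (12/5, 24/5); (46/5, 33/5) → (-46/5, 33/5)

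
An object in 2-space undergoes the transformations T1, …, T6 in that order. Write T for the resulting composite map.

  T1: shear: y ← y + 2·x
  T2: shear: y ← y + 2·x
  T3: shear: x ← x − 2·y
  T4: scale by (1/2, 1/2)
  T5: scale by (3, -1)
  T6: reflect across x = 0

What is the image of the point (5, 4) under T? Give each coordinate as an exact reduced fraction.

T(p) = (129/2, -12)

T1 shear: y ← y + 2·x: (5, 4) → (5, 14)
T2 shear: y ← y + 2·x: (5, 14) → (5, 24)
T3 shear: x ← x − 2·y: (5, 24) → (-43, 24)
T4 scale by (1/2, 1/2): (-43, 24) → (-43/2, 12)
T5 scale by (3, -1): (-43/2, 12) → (-129/2, -12)
T6 reflect across x = 0: (-129/2, -12) → (129/2, -12)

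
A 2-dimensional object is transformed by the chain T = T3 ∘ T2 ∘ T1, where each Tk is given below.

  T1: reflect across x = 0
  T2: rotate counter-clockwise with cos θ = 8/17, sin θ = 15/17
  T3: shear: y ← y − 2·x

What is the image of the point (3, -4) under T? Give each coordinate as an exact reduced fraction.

T(p) = (36/17, -149/17)

T1 reflect across x = 0: (3, -4) → (-3, -4)
T2 rotate counter-clockwise with cos θ = 8/17, sin θ = 15/17: (-3, -4) → (36/17, -77/17)
T3 shear: y ← y − 2·x: (36/17, -77/17) → (36/17, -149/17)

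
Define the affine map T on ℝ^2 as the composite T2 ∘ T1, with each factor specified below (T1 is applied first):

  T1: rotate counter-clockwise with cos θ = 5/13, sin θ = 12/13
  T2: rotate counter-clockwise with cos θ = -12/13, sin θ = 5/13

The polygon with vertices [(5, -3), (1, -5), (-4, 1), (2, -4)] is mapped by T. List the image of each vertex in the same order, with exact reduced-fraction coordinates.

T1 rotate counter-clockwise with cos θ = 5/13, sin θ = 12/13: (5, -3) → (61/13, 45/13); (1, -5) → (5, -1); (-4, 1) → (-32/13, -43/13); (2, -4) → (58/13, 4/13)
T2 rotate counter-clockwise with cos θ = -12/13, sin θ = 5/13: (61/13, 45/13) → (-957/169, -235/169); (5, -1) → (-55/13, 37/13); (-32/13, -43/13) → (599/169, 356/169); (58/13, 4/13) → (-716/169, 242/169)

image vertices: (-957/169, -235/169), (-55/13, 37/13), (599/169, 356/169), (-716/169, 242/169)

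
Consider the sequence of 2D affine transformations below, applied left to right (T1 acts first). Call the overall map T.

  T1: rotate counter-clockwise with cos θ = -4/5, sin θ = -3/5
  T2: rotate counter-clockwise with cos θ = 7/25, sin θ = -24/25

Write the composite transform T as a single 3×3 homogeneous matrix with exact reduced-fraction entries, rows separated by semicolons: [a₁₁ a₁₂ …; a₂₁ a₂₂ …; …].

T = [-4/5 -3/5 0; 3/5 -4/5 0; 0 0 1]

T1 = [-4/5 3/5 0; -3/5 -4/5 0; 0 0 1]
T2·T1 = [-4/5 -3/5 0; 3/5 -4/5 0; 0 0 1]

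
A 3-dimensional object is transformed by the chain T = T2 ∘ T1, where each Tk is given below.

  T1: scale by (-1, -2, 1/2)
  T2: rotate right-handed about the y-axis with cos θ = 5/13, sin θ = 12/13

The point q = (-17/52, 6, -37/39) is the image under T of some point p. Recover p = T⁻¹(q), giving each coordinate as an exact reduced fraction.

p = (-3/4, -3, -4/3)

T1 = [-1 0 0 0; 0 -2 0 0; 0 0 1/2 0; 0 0 0 1]
T2·T1 = [-5/13 0 6/13 0; 0 -2 0 0; 12/13 0 5/26 0; 0 0 0 1]
det M = 1; M⁻¹ = [-5/13 0 12/13 0; 0 -1/2 0 0; 24/13 0 10/13 0; 0 0 0 1]
M⁻¹ · (-17/52, 6, -37/39)ᵀ = (-3/4, -3, -4/3)ᵀ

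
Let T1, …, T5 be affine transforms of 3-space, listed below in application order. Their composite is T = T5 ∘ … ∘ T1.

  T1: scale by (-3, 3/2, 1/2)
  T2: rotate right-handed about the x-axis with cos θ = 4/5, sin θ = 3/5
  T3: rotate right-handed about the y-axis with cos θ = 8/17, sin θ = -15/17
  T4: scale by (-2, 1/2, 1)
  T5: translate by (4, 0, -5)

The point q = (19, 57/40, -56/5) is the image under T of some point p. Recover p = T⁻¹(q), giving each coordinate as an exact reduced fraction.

T1 = [-3 0 0 0; 0 3/2 0 0; 0 0 1/2 0; 0 0 0 1]
T2·T1 = [-3 0 0 0; 0 6/5 -3/10 0; 0 9/10 2/5 0; 0 0 0 1]
T3·…·T1 = [-24/17 -27/34 -6/17 0; 0 6/5 -3/10 0; -45/17 36/85 16/85 0; 0 0 0 1]
T4·…·T1 = [48/17 27/17 12/17 0; 0 3/5 -3/20 0; -45/17 36/85 16/85 0; 0 0 0 1]
T5·…·T1 = [48/17 27/17 12/17 4; 0 3/5 -3/20 0; -45/17 36/85 16/85 -5; 0 0 0 1]
det M = 9/4; M⁻¹ = [4/51 0 -5/17 -91/51; 3/17 16/15 16/85 4/17; 12/17 -12/5 64/85 16/17; 0 0 0 1]
M⁻¹ · (19, 57/40, -56/5)ᵀ = (3, 3, 5/2)ᵀ

p = (3, 3, 5/2)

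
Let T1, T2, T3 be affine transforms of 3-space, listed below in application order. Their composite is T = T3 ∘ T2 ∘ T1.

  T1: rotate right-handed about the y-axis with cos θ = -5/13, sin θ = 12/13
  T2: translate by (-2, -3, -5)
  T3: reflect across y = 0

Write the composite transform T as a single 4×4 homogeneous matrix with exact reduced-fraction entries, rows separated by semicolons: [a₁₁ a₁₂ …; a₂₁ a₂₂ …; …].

T1 = [-5/13 0 12/13 0; 0 1 0 0; -12/13 0 -5/13 0; 0 0 0 1]
T2·T1 = [-5/13 0 12/13 -2; 0 1 0 -3; -12/13 0 -5/13 -5; 0 0 0 1]
T3·…·T1 = [-5/13 0 12/13 -2; 0 -1 0 3; -12/13 0 -5/13 -5; 0 0 0 1]

T = [-5/13 0 12/13 -2; 0 -1 0 3; -12/13 0 -5/13 -5; 0 0 0 1]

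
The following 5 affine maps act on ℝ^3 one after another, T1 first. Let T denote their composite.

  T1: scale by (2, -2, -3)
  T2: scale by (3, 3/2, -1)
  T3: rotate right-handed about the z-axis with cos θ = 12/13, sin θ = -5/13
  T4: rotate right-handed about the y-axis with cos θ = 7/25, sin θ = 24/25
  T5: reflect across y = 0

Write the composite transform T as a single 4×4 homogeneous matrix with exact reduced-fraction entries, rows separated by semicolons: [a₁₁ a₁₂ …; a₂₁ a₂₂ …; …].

T1 = [2 0 0 0; 0 -2 0 0; 0 0 -3 0; 0 0 0 1]
T2·T1 = [6 0 0 0; 0 -3 0 0; 0 0 3 0; 0 0 0 1]
T3·…·T1 = [72/13 -15/13 0 0; -30/13 -36/13 0 0; 0 0 3 0; 0 0 0 1]
T4·…·T1 = [504/325 -21/65 72/25 0; -30/13 -36/13 0 0; -1728/325 72/65 21/25 0; 0 0 0 1]
T5·…·T1 = [504/325 -21/65 72/25 0; 30/13 36/13 0 0; -1728/325 72/65 21/25 0; 0 0 0 1]

T = [504/325 -21/65 72/25 0; 30/13 36/13 0 0; -1728/325 72/65 21/25 0; 0 0 0 1]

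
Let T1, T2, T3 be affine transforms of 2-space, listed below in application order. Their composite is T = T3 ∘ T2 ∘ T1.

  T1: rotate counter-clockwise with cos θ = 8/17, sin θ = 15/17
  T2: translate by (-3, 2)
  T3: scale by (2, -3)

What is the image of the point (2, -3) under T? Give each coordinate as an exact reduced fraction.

T(p) = (20/17, -120/17)

T1 rotate counter-clockwise with cos θ = 8/17, sin θ = 15/17: (2, -3) → (61/17, 6/17)
T2 translate by (-3, 2): (61/17, 6/17) → (10/17, 40/17)
T3 scale by (2, -3): (10/17, 40/17) → (20/17, -120/17)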